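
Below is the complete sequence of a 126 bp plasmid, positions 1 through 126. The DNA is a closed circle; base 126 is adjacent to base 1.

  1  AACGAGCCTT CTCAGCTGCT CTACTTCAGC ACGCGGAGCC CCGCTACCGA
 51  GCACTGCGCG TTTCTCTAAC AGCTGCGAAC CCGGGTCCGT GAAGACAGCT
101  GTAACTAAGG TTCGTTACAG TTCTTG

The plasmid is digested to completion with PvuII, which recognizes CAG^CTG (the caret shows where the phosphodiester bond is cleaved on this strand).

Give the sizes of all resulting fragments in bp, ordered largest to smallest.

PvuII sites (CAGCTG) start at positions 13, 70, 96.
PvuII cuts after base 3 of each site, so after positions 15, 72, 98.
Circular molecule, 3 cuts → 3 fragments:
  16–72 → 57 bp
  73–98 → 26 bp
  99–126 then 1–15 → 28 + 15 = 43 bp
Sorted largest to smallest: 57, 43, 26 bp.

57, 43, 26 bp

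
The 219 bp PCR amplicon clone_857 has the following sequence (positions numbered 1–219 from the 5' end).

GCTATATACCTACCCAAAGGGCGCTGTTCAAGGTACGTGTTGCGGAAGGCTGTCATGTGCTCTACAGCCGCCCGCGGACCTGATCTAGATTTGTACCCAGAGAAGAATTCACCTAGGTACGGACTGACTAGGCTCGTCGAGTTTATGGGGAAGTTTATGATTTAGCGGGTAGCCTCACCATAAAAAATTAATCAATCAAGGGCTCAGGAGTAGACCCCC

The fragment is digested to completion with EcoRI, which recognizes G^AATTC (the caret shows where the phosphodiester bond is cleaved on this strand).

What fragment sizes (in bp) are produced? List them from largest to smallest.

114, 105 bp

The EcoRI site (GAATTC) starts at position 105.
EcoRI cuts after the first base of each site, so after position 105.
Linear molecule, 1 cut → 2 fragments:
  1–105 → 105 bp
  106–219 → 114 bp
Sorted largest to smallest: 114, 105 bp.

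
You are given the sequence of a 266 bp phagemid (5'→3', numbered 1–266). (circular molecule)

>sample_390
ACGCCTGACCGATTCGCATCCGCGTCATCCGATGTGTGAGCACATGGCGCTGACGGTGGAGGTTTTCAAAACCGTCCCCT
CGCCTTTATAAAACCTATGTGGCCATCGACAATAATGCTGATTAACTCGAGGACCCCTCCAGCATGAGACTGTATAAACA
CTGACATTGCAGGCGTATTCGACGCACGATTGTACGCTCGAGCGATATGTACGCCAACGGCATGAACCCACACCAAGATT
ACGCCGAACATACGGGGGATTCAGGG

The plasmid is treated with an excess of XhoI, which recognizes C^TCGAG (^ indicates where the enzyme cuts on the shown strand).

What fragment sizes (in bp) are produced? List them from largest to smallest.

XhoI sites (CTCGAG) start at positions 126, 197.
XhoI cuts after the first base of each site, so after positions 126, 197.
Circular molecule, 2 cuts → 2 fragments:
  127–197 → 71 bp
  198–266 then 1–126 → 69 + 126 = 195 bp
Sorted largest to smallest: 195, 71 bp.

195, 71 bp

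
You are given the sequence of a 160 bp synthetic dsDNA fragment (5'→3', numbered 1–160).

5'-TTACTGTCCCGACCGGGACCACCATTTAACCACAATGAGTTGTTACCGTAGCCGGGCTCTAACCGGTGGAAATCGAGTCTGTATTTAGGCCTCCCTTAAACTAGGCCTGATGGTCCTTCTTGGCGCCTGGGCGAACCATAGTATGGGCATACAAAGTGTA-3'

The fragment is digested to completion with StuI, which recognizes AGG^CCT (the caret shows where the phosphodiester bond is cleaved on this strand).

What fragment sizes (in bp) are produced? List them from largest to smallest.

StuI sites (AGGCCT) start at positions 87, 103.
StuI cuts after base 3 of each site, so after positions 89, 105.
Linear molecule, 2 cuts → 3 fragments:
  1–89 → 89 bp
  90–105 → 16 bp
  106–160 → 55 bp
Sorted largest to smallest: 89, 55, 16 bp.

89, 55, 16 bp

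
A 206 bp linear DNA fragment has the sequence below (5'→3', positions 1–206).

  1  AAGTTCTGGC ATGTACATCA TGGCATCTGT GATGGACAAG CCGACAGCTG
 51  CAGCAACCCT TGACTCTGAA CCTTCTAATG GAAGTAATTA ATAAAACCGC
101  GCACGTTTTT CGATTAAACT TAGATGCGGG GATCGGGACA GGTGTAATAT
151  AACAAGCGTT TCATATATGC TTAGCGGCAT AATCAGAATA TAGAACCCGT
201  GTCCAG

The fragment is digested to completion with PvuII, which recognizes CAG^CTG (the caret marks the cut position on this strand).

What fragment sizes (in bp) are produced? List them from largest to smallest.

159, 47 bp

The PvuII site (CAGCTG) starts at position 45.
PvuII cuts after base 3 of each site, so after position 47.
Linear molecule, 1 cut → 2 fragments:
  1–47 → 47 bp
  48–206 → 159 bp
Sorted largest to smallest: 159, 47 bp.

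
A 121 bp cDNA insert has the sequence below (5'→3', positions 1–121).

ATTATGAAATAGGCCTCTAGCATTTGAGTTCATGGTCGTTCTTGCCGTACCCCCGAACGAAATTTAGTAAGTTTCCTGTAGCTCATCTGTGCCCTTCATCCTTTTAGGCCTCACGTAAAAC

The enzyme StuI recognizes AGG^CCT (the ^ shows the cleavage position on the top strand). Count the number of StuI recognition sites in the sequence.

2

AGGCCT occurs starting at positions 11, 106.
StuI cuts at 2 sites.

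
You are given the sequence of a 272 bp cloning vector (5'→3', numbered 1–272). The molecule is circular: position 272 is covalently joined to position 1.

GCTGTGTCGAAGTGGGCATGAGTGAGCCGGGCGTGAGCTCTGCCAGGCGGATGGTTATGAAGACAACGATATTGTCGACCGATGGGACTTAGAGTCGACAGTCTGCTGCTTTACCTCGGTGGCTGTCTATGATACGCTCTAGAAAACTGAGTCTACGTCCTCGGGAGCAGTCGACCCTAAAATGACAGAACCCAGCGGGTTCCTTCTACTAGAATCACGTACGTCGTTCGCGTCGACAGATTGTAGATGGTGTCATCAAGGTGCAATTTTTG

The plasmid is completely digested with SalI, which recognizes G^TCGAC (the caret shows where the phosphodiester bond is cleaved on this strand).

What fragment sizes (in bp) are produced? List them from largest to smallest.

SalI sites (GTCGAC) start at positions 74, 94, 170, 232.
SalI cuts after the first base of each site, so after positions 74, 94, 170, 232.
Circular molecule, 4 cuts → 4 fragments:
  75–94 → 20 bp
  95–170 → 76 bp
  171–232 → 62 bp
  233–272 then 1–74 → 40 + 74 = 114 bp
Sorted largest to smallest: 114, 76, 62, 20 bp.

114, 76, 62, 20 bp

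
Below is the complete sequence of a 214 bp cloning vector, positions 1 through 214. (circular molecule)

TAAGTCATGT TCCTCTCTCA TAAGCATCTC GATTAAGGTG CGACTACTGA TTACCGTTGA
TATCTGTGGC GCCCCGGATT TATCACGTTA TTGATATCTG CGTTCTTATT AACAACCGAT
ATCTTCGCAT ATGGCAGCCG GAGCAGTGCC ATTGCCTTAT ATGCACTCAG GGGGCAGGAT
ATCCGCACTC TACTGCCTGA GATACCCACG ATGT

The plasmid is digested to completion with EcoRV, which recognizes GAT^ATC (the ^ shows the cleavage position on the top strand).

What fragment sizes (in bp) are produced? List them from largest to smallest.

EcoRV sites (GATATC) start at positions 59, 93, 118, 178.
EcoRV cuts after base 3 of each site, so after positions 61, 95, 120, 180.
Circular molecule, 4 cuts → 4 fragments:
  62–95 → 34 bp
  96–120 → 25 bp
  121–180 → 60 bp
  181–214 then 1–61 → 34 + 61 = 95 bp
Sorted largest to smallest: 95, 60, 34, 25 bp.

95, 60, 34, 25 bp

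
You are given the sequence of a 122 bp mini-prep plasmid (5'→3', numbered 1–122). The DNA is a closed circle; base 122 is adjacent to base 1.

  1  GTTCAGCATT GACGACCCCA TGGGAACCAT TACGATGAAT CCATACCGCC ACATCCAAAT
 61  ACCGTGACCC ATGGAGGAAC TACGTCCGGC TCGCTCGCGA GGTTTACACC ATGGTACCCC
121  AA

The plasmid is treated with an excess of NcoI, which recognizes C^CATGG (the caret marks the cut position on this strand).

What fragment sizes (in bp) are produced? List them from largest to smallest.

51, 40, 31 bp

NcoI sites (CCATGG) start at positions 18, 69, 109.
NcoI cuts after the first base of each site, so after positions 18, 69, 109.
Circular molecule, 3 cuts → 3 fragments:
  19–69 → 51 bp
  70–109 → 40 bp
  110–122 then 1–18 → 13 + 18 = 31 bp
Sorted largest to smallest: 51, 40, 31 bp.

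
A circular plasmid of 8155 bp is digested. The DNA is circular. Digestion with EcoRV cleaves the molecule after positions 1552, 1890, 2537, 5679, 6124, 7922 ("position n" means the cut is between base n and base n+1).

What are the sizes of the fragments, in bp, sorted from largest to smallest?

Circular molecule, 6 cuts → 6 fragments:
  1890 − 1552 = 338 bp
  2537 − 1890 = 647 bp
  5679 − 2537 = 3142 bp
  6124 − 5679 = 445 bp
  7922 − 6124 = 1798 bp
  wrap: 8155 − 7922 + 1552 = 1785 bp
Sorted largest to smallest: 3142, 1798, 1785, 647, 445, 338 bp.

3142, 1798, 1785, 647, 445, 338 bp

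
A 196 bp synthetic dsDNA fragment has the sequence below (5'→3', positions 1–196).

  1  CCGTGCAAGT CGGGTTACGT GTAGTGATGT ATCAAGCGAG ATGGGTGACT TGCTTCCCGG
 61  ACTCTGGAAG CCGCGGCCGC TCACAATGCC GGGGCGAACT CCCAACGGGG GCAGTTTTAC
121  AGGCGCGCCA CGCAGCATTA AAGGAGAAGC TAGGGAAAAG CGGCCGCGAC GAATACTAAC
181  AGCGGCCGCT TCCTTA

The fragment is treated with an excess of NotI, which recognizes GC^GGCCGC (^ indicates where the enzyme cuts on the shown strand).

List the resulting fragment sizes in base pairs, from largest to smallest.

87, 74, 22, 13 bp

NotI sites (GCGGCCGC) start at positions 73, 160, 182.
NotI cuts after base 2 of each site, so after positions 74, 161, 183.
Linear molecule, 3 cuts → 4 fragments:
  1–74 → 74 bp
  75–161 → 87 bp
  162–183 → 22 bp
  184–196 → 13 bp
Sorted largest to smallest: 87, 74, 22, 13 bp.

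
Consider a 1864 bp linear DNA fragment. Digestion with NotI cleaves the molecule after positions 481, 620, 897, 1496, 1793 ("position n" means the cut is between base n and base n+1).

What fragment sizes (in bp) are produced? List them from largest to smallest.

Linear molecule, 5 cuts → 6 fragments:
  481 − 0 = 481 bp
  620 − 481 = 139 bp
  897 − 620 = 277 bp
  1496 − 897 = 599 bp
  1793 − 1496 = 297 bp
  1864 − 1793 = 71 bp
Sorted largest to smallest: 599, 481, 297, 277, 139, 71 bp.

599, 481, 297, 277, 139, 71 bp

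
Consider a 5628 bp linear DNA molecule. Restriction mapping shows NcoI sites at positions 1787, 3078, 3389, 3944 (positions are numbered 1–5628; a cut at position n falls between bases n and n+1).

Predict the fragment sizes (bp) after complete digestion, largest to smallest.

1787, 1684, 1291, 555, 311 bp

Linear molecule, 4 cuts → 5 fragments:
  1787 − 0 = 1787 bp
  3078 − 1787 = 1291 bp
  3389 − 3078 = 311 bp
  3944 − 3389 = 555 bp
  5628 − 3944 = 1684 bp
Sorted largest to smallest: 1787, 1684, 1291, 555, 311 bp.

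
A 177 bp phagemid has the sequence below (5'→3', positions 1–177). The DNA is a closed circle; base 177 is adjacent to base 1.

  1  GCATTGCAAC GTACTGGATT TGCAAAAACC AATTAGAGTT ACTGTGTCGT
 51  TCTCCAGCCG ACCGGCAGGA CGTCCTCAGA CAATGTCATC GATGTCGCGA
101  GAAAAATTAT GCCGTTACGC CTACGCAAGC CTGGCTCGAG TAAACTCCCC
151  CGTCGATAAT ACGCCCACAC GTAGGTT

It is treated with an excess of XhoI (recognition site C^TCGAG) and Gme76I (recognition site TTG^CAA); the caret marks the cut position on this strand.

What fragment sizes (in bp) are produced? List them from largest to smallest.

113, 48, 16 bp

The XhoI site (CTCGAG) starts at position 135.
XhoI cuts after the first base of each site, so after position 135.
Gme76I sites (TTGCAA) start at positions 4, 20.
Gme76I cuts after base 3 of each site, so after positions 6, 22.
Combined cut positions: 6, 22, 135.
Circular molecule, 3 cuts → 3 fragments:
  7–22 → 16 bp
  23–135 → 113 bp
  136–177 then 1–6 → 42 + 6 = 48 bp
Sorted largest to smallest: 113, 48, 16 bp.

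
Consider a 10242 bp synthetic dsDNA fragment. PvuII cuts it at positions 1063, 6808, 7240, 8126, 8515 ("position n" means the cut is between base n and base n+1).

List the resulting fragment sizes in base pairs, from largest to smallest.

5745, 1727, 1063, 886, 432, 389 bp

Linear molecule, 5 cuts → 6 fragments:
  1063 − 0 = 1063 bp
  6808 − 1063 = 5745 bp
  7240 − 6808 = 432 bp
  8126 − 7240 = 886 bp
  8515 − 8126 = 389 bp
  10242 − 8515 = 1727 bp
Sorted largest to smallest: 5745, 1727, 1063, 886, 432, 389 bp.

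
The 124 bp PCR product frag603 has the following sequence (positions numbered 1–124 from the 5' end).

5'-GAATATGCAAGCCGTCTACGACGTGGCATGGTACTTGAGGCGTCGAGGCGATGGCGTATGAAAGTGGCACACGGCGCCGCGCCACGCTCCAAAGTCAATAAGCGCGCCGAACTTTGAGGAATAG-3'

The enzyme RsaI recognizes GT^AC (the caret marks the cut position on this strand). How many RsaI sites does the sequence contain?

GTAC occurs starting at position 31.
RsaI cuts at 1 site.

1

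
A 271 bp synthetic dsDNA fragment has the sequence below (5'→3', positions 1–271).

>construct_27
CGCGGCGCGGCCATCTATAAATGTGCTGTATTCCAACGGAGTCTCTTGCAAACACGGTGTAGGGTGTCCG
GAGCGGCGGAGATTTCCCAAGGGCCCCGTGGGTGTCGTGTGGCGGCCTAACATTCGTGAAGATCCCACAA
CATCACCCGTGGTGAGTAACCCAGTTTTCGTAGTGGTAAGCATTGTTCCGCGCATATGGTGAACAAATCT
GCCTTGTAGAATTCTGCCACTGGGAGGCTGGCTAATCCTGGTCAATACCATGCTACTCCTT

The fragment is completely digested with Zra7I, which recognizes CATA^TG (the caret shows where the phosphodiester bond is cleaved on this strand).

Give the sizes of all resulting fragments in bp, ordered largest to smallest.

196, 75 bp

The Zra7I site (CATATG) starts at position 193.
Zra7I cuts after base 4 of each site, so after position 196.
Linear molecule, 1 cut → 2 fragments:
  1–196 → 196 bp
  197–271 → 75 bp
Sorted largest to smallest: 196, 75 bp.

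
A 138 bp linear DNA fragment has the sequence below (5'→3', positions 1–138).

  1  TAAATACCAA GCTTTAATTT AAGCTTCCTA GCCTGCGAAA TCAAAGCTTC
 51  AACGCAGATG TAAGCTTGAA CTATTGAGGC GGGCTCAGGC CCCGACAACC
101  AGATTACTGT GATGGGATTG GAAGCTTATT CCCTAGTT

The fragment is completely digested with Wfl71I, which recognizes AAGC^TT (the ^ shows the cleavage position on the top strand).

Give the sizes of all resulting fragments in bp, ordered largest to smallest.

Wfl71I sites (AAGCTT) start at positions 9, 21, 44, 62, 122.
Wfl71I cuts after base 4 of each site, so after positions 12, 24, 47, 65, 125.
Linear molecule, 5 cuts → 6 fragments:
  1–12 → 12 bp
  13–24 → 12 bp
  25–47 → 23 bp
  48–65 → 18 bp
  66–125 → 60 bp
  126–138 → 13 bp
Sorted largest to smallest: 60, 23, 18, 13, 12, 12 bp.

60, 23, 18, 13, 12, 12 bp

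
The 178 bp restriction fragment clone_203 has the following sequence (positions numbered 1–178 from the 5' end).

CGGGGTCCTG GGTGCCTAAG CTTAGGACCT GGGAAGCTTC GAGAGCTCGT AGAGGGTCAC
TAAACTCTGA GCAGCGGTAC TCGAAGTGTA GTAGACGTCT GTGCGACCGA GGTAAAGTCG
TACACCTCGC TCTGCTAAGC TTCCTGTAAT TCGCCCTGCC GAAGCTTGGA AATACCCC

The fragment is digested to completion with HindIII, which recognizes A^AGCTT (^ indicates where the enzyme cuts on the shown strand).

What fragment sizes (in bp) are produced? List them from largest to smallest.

103, 25, 18, 16, 16 bp

HindIII sites (AAGCTT) start at positions 18, 34, 137, 162.
HindIII cuts after the first base of each site, so after positions 18, 34, 137, 162.
Linear molecule, 4 cuts → 5 fragments:
  1–18 → 18 bp
  19–34 → 16 bp
  35–137 → 103 bp
  138–162 → 25 bp
  163–178 → 16 bp
Sorted largest to smallest: 103, 25, 18, 16, 16 bp.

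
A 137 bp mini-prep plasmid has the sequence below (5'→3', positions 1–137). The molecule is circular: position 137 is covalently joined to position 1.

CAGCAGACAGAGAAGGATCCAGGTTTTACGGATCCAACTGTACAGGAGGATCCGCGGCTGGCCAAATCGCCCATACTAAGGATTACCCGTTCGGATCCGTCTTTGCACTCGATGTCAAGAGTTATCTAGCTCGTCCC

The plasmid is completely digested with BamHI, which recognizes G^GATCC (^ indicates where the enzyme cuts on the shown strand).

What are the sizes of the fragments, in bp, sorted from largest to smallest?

BamHI sites (GGATCC) start at positions 15, 30, 48, 93.
BamHI cuts after the first base of each site, so after positions 15, 30, 48, 93.
Circular molecule, 4 cuts → 4 fragments:
  16–30 → 15 bp
  31–48 → 18 bp
  49–93 → 45 bp
  94–137 then 1–15 → 44 + 15 = 59 bp
Sorted largest to smallest: 59, 45, 18, 15 bp.

59, 45, 18, 15 bp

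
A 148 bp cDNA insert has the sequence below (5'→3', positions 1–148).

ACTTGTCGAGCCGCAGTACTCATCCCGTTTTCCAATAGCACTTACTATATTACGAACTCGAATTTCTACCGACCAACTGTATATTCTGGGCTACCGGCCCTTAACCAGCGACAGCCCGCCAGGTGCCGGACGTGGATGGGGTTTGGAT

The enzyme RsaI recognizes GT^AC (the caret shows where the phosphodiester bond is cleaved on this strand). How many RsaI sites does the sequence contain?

1

GTAC occurs starting at position 16.
RsaI cuts at 1 site.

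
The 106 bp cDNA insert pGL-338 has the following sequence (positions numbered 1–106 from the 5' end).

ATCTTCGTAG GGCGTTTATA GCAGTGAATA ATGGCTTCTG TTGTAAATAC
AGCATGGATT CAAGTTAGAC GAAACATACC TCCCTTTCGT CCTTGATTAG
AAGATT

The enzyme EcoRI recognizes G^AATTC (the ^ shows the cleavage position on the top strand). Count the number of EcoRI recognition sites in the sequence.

0

No occurrence of GAATTC is present in the sequence.
EcoRI does not cut: 0 sites.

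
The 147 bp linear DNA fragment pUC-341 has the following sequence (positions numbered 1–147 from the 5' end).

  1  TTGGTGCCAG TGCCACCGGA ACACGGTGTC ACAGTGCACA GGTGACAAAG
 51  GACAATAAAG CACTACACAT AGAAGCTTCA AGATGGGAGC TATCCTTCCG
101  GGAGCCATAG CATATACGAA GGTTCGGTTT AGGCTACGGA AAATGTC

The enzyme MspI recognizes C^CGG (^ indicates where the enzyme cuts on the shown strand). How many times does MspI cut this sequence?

CCGG occurs starting at positions 16, 98.
MspI cuts at 2 sites.

2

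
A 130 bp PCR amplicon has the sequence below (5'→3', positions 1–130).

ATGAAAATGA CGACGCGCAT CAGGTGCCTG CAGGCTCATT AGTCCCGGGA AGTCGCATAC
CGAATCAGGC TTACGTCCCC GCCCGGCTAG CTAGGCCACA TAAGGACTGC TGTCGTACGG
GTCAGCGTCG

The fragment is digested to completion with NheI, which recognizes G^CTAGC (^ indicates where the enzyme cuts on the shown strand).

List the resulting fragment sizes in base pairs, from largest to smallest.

The NheI site (GCTAGC) starts at position 86.
NheI cuts after the first base of each site, so after position 86.
Linear molecule, 1 cut → 2 fragments:
  1–86 → 86 bp
  87–130 → 44 bp
Sorted largest to smallest: 86, 44 bp.

86, 44 bp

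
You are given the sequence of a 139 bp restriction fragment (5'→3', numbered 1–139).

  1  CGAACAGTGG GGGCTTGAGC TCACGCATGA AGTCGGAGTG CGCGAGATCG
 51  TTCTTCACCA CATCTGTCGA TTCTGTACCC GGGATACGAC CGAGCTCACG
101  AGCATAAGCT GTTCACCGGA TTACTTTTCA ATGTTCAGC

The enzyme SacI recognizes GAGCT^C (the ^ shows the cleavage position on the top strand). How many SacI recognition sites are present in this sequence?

GAGCTC occurs starting at positions 17, 92.
SacI cuts at 2 sites.

2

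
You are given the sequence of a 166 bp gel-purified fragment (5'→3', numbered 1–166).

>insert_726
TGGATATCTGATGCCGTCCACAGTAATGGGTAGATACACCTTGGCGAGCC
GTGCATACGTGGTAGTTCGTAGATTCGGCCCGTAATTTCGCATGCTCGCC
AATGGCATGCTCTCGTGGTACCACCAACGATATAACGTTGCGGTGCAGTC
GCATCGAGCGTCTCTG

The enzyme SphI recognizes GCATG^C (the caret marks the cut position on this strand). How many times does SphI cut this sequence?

GCATGC occurs starting at positions 90, 105.
SphI cuts at 2 sites.

2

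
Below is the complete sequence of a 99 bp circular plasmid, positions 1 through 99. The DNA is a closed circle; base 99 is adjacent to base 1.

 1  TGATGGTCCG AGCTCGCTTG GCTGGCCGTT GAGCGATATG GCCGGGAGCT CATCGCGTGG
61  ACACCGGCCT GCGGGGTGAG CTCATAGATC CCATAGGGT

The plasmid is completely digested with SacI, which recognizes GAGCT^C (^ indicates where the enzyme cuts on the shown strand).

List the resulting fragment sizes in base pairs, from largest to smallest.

36, 32, 31 bp

SacI sites (GAGCTC) start at positions 10, 46, 78.
SacI cuts after base 5 of each site (before the last base), so after positions 14, 50, 82.
Circular molecule, 3 cuts → 3 fragments:
  15–50 → 36 bp
  51–82 → 32 bp
  83–99 then 1–14 → 17 + 14 = 31 bp
Sorted largest to smallest: 36, 32, 31 bp.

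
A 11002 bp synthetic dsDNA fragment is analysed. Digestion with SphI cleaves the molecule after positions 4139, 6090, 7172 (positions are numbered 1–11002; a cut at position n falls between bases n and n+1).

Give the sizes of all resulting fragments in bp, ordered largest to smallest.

4139, 3830, 1951, 1082 bp

Linear molecule, 3 cuts → 4 fragments:
  4139 − 0 = 4139 bp
  6090 − 4139 = 1951 bp
  7172 − 6090 = 1082 bp
  11002 − 7172 = 3830 bp
Sorted largest to smallest: 4139, 3830, 1951, 1082 bp.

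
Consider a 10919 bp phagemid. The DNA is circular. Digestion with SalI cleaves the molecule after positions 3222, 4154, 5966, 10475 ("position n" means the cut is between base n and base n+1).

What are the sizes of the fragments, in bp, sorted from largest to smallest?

Circular molecule, 4 cuts → 4 fragments:
  4154 − 3222 = 932 bp
  5966 − 4154 = 1812 bp
  10475 − 5966 = 4509 bp
  wrap: 10919 − 10475 + 3222 = 3666 bp
Sorted largest to smallest: 4509, 3666, 1812, 932 bp.

4509, 3666, 1812, 932 bp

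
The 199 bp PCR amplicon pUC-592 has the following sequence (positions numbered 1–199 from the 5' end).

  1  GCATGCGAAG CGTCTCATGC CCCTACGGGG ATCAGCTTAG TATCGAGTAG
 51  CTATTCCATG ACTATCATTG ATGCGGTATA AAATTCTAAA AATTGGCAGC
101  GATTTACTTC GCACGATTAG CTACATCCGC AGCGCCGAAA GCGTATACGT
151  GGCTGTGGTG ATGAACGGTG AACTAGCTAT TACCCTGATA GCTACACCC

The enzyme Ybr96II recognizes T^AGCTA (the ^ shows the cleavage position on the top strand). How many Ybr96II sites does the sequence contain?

TAGCTA occurs starting at positions 48, 118, 174, 189.
Ybr96II cuts at 4 sites.

4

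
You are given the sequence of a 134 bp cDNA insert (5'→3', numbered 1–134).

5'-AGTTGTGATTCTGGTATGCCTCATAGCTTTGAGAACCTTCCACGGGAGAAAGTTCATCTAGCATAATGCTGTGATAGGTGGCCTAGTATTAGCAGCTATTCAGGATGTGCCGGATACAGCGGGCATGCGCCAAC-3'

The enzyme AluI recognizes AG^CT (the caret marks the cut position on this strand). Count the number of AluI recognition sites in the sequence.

AGCT occurs starting at positions 25, 94.
AluI cuts at 2 sites.

2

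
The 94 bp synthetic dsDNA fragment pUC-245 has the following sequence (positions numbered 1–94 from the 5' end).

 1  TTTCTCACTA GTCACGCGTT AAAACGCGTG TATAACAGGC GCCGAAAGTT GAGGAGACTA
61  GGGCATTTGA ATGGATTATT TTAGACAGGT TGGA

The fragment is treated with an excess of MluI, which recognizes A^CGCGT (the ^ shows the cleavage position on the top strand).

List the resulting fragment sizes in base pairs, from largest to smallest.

70, 14, 10 bp

MluI sites (ACGCGT) start at positions 14, 24.
MluI cuts after the first base of each site, so after positions 14, 24.
Linear molecule, 2 cuts → 3 fragments:
  1–14 → 14 bp
  15–24 → 10 bp
  25–94 → 70 bp
Sorted largest to smallest: 70, 14, 10 bp.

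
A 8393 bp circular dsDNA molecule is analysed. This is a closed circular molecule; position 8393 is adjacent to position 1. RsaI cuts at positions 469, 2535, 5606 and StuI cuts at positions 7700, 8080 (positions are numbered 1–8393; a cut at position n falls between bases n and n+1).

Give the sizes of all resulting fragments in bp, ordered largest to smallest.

3071, 2094, 2066, 782, 380 bp

Combined cut positions (sorted): 469, 2535, 5606, 7700, 8080.
Circular molecule, 5 cuts → 5 fragments:
  2535 − 469 = 2066 bp
  5606 − 2535 = 3071 bp
  7700 − 5606 = 2094 bp
  8080 − 7700 = 380 bp
  wrap: 8393 − 8080 + 469 = 782 bp
Sorted largest to smallest: 3071, 2094, 2066, 782, 380 bp.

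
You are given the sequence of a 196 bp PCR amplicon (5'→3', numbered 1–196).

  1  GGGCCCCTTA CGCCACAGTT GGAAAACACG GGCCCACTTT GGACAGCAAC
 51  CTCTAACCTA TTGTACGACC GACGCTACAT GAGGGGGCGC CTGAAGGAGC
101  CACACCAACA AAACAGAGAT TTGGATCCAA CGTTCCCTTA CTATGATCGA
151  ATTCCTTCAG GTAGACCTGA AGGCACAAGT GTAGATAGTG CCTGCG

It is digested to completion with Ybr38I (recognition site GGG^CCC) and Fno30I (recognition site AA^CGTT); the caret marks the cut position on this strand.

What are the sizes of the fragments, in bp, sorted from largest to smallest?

98, 66, 29, 3 bp

Ybr38I sites (GGGCCC) start at positions 1, 30.
Ybr38I cuts after base 3 of each site, so after positions 3, 32.
The Fno30I site (AACGTT) starts at position 129.
Fno30I cuts after base 2 of each site, so after position 130.
Combined cut positions: 3, 32, 130.
Linear molecule, 3 cuts → 4 fragments:
  1–3 → 3 bp
  4–32 → 29 bp
  33–130 → 98 bp
  131–196 → 66 bp
Sorted largest to smallest: 98, 66, 29, 3 bp.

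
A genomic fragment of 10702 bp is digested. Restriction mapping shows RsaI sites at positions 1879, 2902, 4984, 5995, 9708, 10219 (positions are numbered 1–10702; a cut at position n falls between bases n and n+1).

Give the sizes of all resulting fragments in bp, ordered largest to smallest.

Linear molecule, 6 cuts → 7 fragments:
  1879 − 0 = 1879 bp
  2902 − 1879 = 1023 bp
  4984 − 2902 = 2082 bp
  5995 − 4984 = 1011 bp
  9708 − 5995 = 3713 bp
  10219 − 9708 = 511 bp
  10702 − 10219 = 483 bp
Sorted largest to smallest: 3713, 2082, 1879, 1023, 1011, 511, 483 bp.

3713, 2082, 1879, 1023, 1011, 511, 483 bp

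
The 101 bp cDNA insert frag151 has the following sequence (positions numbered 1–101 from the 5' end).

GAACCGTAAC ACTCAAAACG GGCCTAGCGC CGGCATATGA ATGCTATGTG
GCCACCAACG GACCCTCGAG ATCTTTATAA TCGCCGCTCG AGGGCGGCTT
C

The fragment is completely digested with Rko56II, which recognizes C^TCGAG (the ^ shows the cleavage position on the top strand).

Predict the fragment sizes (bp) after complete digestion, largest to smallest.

Rko56II sites (CTCGAG) start at positions 65, 87.
Rko56II cuts after the first base of each site, so after positions 65, 87.
Linear molecule, 2 cuts → 3 fragments:
  1–65 → 65 bp
  66–87 → 22 bp
  88–101 → 14 bp
Sorted largest to smallest: 65, 22, 14 bp.

65, 22, 14 bp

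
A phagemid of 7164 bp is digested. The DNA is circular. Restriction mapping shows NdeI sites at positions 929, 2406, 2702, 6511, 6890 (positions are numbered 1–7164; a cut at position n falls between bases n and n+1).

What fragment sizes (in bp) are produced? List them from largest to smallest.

Circular molecule, 5 cuts → 5 fragments:
  2406 − 929 = 1477 bp
  2702 − 2406 = 296 bp
  6511 − 2702 = 3809 bp
  6890 − 6511 = 379 bp
  wrap: 7164 − 6890 + 929 = 1203 bp
Sorted largest to smallest: 3809, 1477, 1203, 379, 296 bp.

3809, 1477, 1203, 379, 296 bp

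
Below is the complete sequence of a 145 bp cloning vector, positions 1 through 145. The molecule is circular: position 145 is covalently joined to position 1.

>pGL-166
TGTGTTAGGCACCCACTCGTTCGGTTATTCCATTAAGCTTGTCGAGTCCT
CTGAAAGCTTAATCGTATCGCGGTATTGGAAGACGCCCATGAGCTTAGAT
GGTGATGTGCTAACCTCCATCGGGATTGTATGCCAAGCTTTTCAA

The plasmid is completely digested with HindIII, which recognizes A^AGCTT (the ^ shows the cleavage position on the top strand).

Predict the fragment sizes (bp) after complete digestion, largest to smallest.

HindIII sites (AAGCTT) start at positions 35, 55, 135.
HindIII cuts after the first base of each site, so after positions 35, 55, 135.
Circular molecule, 3 cuts → 3 fragments:
  36–55 → 20 bp
  56–135 → 80 bp
  136–145 then 1–35 → 10 + 35 = 45 bp
Sorted largest to smallest: 80, 45, 20 bp.

80, 45, 20 bp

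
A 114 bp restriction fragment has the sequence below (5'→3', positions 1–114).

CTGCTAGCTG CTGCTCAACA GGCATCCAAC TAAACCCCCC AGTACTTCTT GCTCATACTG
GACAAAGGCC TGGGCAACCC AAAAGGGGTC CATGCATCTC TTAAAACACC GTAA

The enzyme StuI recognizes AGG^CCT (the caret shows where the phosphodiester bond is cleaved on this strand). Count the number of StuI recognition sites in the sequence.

AGGCCT occurs starting at position 66.
StuI cuts at 1 site.

1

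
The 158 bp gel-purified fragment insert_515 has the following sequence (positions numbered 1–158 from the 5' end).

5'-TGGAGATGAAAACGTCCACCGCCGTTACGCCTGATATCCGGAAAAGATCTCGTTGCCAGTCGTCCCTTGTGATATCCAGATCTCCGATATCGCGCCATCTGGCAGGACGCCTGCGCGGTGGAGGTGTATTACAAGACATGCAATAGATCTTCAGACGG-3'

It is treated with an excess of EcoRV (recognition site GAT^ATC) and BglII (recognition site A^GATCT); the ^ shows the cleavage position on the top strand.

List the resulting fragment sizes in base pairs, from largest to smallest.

EcoRV sites (GATATC) start at positions 33, 71, 86.
EcoRV cuts after base 3 of each site, so after positions 35, 73, 88.
BglII sites (AGATCT) start at positions 45, 78, 145.
BglII cuts after the first base of each site, so after positions 45, 78, 145.
Combined cut positions: 35, 45, 73, 78, 88, 145.
Linear molecule, 6 cuts → 7 fragments:
  1–35 → 35 bp
  36–45 → 10 bp
  46–73 → 28 bp
  74–78 → 5 bp
  79–88 → 10 bp
  89–145 → 57 bp
  146–158 → 13 bp
Sorted largest to smallest: 57, 35, 28, 13, 10, 10, 5 bp.

57, 35, 28, 13, 10, 10, 5 bp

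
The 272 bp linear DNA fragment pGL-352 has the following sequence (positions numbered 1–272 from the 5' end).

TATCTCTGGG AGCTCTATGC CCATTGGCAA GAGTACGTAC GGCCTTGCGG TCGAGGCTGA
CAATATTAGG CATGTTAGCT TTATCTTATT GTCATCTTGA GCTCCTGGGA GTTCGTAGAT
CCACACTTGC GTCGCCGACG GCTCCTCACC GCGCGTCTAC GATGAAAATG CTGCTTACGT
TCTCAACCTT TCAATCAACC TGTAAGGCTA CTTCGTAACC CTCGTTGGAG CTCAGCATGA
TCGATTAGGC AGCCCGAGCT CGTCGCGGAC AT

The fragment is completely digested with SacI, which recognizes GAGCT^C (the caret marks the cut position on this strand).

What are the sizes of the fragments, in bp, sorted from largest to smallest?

129, 89, 28, 14, 12 bp

SacI sites (GAGCTC) start at positions 10, 99, 228, 256.
SacI cuts after base 5 of each site (before the last base), so after positions 14, 103, 232, 260.
Linear molecule, 4 cuts → 5 fragments:
  1–14 → 14 bp
  15–103 → 89 bp
  104–232 → 129 bp
  233–260 → 28 bp
  261–272 → 12 bp
Sorted largest to smallest: 129, 89, 28, 14, 12 bp.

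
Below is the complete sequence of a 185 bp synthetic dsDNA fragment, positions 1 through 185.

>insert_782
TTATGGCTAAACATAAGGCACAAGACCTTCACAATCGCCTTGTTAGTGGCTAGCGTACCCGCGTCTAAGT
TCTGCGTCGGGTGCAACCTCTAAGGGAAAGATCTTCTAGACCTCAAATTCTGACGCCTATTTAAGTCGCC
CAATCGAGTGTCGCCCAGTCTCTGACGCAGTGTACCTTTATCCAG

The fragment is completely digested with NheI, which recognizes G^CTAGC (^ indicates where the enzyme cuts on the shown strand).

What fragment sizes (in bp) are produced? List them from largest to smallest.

136, 49 bp

The NheI site (GCTAGC) starts at position 49.
NheI cuts after the first base of each site, so after position 49.
Linear molecule, 1 cut → 2 fragments:
  1–49 → 49 bp
  50–185 → 136 bp
Sorted largest to smallest: 136, 49 bp.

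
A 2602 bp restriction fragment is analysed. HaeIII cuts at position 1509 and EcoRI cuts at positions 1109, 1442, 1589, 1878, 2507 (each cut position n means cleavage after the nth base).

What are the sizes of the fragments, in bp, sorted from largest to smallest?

Combined cut positions (sorted): 1109, 1442, 1509, 1589, 1878, 2507.
Linear molecule, 6 cuts → 7 fragments:
  1109 − 0 = 1109 bp
  1442 − 1109 = 333 bp
  1509 − 1442 = 67 bp
  1589 − 1509 = 80 bp
  1878 − 1589 = 289 bp
  2507 − 1878 = 629 bp
  2602 − 2507 = 95 bp
Sorted largest to smallest: 1109, 629, 333, 289, 95, 80, 67 bp.

1109, 629, 333, 289, 95, 80, 67 bp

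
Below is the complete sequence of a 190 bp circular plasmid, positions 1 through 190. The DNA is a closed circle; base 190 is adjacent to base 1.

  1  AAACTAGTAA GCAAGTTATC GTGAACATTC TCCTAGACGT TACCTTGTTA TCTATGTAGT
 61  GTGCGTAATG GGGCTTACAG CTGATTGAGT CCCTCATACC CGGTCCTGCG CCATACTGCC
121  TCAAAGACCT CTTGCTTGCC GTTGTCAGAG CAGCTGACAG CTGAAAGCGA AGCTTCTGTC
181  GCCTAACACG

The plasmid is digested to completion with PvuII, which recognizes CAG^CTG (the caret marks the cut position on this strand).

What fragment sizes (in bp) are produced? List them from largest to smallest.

110, 73, 7 bp

PvuII sites (CAGCTG) start at positions 78, 151, 158.
PvuII cuts after base 3 of each site, so after positions 80, 153, 160.
Circular molecule, 3 cuts → 3 fragments:
  81–153 → 73 bp
  154–160 → 7 bp
  161–190 then 1–80 → 30 + 80 = 110 bp
Sorted largest to smallest: 110, 73, 7 bp.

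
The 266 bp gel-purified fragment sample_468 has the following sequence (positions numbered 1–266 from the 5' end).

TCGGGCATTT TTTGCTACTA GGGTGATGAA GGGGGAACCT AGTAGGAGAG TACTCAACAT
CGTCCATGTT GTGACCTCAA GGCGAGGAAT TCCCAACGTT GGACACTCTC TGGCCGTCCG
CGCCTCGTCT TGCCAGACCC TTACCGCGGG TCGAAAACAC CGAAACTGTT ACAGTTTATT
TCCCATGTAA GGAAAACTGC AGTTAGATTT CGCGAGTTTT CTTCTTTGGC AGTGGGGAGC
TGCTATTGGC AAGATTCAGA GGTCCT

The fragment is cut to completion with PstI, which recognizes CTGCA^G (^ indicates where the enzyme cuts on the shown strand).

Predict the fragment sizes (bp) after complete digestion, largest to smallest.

201, 65 bp

The PstI site (CTGCAG) starts at position 197.
PstI cuts after base 5 of each site (before the last base), so after position 201.
Linear molecule, 1 cut → 2 fragments:
  1–201 → 201 bp
  202–266 → 65 bp
Sorted largest to smallest: 201, 65 bp.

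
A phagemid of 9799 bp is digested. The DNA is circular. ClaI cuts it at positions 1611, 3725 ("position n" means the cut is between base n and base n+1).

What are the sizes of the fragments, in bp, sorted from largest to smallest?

7685, 2114 bp

Circular molecule, 2 cuts → 2 fragments:
  3725 − 1611 = 2114 bp
  wrap: 9799 − 3725 + 1611 = 7685 bp
Sorted largest to smallest: 7685, 2114 bp.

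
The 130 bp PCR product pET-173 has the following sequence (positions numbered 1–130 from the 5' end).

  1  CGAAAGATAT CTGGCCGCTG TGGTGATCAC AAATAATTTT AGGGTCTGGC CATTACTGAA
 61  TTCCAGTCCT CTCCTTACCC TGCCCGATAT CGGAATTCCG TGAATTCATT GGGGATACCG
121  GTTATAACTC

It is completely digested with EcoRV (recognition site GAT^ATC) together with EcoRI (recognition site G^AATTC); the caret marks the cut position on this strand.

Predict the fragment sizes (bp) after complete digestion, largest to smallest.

50, 30, 28, 9, 8, 5 bp

EcoRV sites (GATATC) start at positions 6, 86.
EcoRV cuts after base 3 of each site, so after positions 8, 88.
EcoRI sites (GAATTC) start at positions 58, 93, 102.
EcoRI cuts after the first base of each site, so after positions 58, 93, 102.
Combined cut positions: 8, 58, 88, 93, 102.
Linear molecule, 5 cuts → 6 fragments:
  1–8 → 8 bp
  9–58 → 50 bp
  59–88 → 30 bp
  89–93 → 5 bp
  94–102 → 9 bp
  103–130 → 28 bp
Sorted largest to smallest: 50, 30, 28, 9, 8, 5 bp.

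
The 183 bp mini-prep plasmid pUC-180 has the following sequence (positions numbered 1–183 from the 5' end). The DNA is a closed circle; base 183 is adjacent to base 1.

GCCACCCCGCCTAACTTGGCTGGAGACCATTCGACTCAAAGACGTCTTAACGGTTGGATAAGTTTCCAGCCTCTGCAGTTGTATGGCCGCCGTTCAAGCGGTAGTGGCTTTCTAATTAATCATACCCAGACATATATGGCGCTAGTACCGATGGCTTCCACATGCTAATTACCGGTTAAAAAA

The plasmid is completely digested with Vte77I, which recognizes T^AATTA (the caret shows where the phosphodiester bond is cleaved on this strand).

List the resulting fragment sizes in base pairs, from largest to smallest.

130, 53 bp

Vte77I sites (TAATTA) start at positions 113, 166.
Vte77I cuts after the first base of each site, so after positions 113, 166.
Circular molecule, 2 cuts → 2 fragments:
  114–166 → 53 bp
  167–183 then 1–113 → 17 + 113 = 130 bp
Sorted largest to smallest: 130, 53 bp.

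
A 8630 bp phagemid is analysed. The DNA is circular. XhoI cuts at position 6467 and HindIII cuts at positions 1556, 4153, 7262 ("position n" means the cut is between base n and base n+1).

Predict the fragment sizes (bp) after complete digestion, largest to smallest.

Combined cut positions (sorted): 1556, 4153, 6467, 7262.
Circular molecule, 4 cuts → 4 fragments:
  4153 − 1556 = 2597 bp
  6467 − 4153 = 2314 bp
  7262 − 6467 = 795 bp
  wrap: 8630 − 7262 + 1556 = 2924 bp
Sorted largest to smallest: 2924, 2597, 2314, 795 bp.

2924, 2597, 2314, 795 bp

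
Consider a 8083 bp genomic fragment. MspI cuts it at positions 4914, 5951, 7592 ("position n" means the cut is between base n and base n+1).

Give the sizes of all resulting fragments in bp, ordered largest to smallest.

Linear molecule, 3 cuts → 4 fragments:
  4914 − 0 = 4914 bp
  5951 − 4914 = 1037 bp
  7592 − 5951 = 1641 bp
  8083 − 7592 = 491 bp
Sorted largest to smallest: 4914, 1641, 1037, 491 bp.

4914, 1641, 1037, 491 bp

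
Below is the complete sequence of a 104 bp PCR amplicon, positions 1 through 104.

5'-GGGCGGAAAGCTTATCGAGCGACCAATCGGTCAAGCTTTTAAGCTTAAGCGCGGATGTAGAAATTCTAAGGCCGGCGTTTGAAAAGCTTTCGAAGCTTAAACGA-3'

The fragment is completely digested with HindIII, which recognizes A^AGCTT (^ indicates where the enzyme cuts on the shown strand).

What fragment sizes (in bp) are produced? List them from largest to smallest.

HindIII sites (AAGCTT) start at positions 8, 33, 41, 84, 93.
HindIII cuts after the first base of each site, so after positions 8, 33, 41, 84, 93.
Linear molecule, 5 cuts → 6 fragments:
  1–8 → 8 bp
  9–33 → 25 bp
  34–41 → 8 bp
  42–84 → 43 bp
  85–93 → 9 bp
  94–104 → 11 bp
Sorted largest to smallest: 43, 25, 11, 9, 8, 8 bp.

43, 25, 11, 9, 8, 8 bp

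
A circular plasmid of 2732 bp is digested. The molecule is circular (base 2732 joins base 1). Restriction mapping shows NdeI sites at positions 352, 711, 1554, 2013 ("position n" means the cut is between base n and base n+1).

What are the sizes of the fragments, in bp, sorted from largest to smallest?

Circular molecule, 4 cuts → 4 fragments:
  711 − 352 = 359 bp
  1554 − 711 = 843 bp
  2013 − 1554 = 459 bp
  wrap: 2732 − 2013 + 352 = 1071 bp
Sorted largest to smallest: 1071, 843, 459, 359 bp.

1071, 843, 459, 359 bp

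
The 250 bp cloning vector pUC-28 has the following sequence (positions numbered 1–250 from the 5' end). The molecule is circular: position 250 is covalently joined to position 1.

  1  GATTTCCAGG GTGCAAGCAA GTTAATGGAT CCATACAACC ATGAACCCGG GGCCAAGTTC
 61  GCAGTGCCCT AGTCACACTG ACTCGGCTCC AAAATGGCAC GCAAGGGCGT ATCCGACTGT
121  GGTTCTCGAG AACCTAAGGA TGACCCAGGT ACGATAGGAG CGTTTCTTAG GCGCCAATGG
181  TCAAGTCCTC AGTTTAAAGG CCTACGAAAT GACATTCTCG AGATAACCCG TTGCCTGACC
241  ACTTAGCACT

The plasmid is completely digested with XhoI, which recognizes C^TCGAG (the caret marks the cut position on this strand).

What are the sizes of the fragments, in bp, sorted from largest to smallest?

XhoI sites (CTCGAG) start at positions 125, 217.
XhoI cuts after the first base of each site, so after positions 125, 217.
Circular molecule, 2 cuts → 2 fragments:
  126–217 → 92 bp
  218–250 then 1–125 → 33 + 125 = 158 bp
Sorted largest to smallest: 158, 92 bp.

158, 92 bp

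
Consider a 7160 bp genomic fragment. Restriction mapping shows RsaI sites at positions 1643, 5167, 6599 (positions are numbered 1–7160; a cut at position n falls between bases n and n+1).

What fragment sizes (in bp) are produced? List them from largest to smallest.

3524, 1643, 1432, 561 bp

Linear molecule, 3 cuts → 4 fragments:
  1643 − 0 = 1643 bp
  5167 − 1643 = 3524 bp
  6599 − 5167 = 1432 bp
  7160 − 6599 = 561 bp
Sorted largest to smallest: 3524, 1643, 1432, 561 bp.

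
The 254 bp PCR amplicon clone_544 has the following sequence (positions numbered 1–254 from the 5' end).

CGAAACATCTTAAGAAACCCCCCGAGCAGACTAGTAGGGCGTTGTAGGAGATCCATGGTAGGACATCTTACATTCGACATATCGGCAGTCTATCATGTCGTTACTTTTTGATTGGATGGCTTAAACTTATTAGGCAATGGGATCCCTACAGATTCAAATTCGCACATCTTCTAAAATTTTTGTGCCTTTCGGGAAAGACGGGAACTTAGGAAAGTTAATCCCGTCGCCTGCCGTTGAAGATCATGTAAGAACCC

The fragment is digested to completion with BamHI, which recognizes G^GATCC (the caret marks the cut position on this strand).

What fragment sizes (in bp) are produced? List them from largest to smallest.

140, 114 bp

The BamHI site (GGATCC) starts at position 140.
BamHI cuts after the first base of each site, so after position 140.
Linear molecule, 1 cut → 2 fragments:
  1–140 → 140 bp
  141–254 → 114 bp
Sorted largest to smallest: 140, 114 bp.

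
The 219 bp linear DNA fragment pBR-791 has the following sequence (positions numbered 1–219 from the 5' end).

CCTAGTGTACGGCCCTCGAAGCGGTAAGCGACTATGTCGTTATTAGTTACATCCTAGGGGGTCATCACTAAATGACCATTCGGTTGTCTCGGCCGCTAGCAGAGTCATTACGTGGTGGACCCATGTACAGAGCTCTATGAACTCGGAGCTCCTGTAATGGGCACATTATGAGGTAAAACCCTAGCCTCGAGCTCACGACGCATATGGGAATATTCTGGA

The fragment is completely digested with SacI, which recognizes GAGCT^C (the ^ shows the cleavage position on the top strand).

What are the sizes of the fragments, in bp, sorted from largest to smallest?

SacI sites (GAGCTC) start at positions 130, 146, 189.
SacI cuts after base 5 of each site (before the last base), so after positions 134, 150, 193.
Linear molecule, 3 cuts → 4 fragments:
  1–134 → 134 bp
  135–150 → 16 bp
  151–193 → 43 bp
  194–219 → 26 bp
Sorted largest to smallest: 134, 43, 26, 16 bp.

134, 43, 26, 16 bp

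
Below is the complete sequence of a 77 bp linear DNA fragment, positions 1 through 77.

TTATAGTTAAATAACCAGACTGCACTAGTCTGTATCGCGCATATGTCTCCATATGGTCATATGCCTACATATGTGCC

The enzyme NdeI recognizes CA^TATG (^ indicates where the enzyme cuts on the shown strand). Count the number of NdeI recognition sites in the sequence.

CATATG occurs starting at positions 40, 50, 58, 68.
NdeI cuts at 4 sites.

4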